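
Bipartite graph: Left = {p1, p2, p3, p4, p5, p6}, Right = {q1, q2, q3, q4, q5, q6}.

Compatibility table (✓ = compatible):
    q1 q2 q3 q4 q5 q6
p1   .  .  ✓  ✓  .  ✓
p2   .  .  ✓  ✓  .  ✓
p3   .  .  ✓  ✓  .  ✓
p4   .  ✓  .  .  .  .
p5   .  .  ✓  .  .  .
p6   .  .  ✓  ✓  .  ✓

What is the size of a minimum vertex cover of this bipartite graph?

4

The 4 edges p1–q3, p2–q4, p3–q6, p4–q2 form a matching, so any vertex cover needs at least 4 vertices (one per matched edge).
Conversely {p4, q3, q4, q6} meets every edge and has exactly 4 vertices, so 4 is optimal.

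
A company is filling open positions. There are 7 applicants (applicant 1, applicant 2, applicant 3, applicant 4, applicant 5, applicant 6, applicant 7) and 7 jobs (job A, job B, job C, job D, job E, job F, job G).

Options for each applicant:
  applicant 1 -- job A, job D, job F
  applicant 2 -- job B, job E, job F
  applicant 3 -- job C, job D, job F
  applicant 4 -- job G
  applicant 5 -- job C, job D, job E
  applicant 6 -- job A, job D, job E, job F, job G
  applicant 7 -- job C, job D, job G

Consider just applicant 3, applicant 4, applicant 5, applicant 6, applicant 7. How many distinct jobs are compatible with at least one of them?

The union of neighbours of {applicant 3, applicant 4, applicant 5, applicant 6, applicant 7} is {job A, job C, job D, job E, job F, job G}, which has 6 elements.
Since |N(S)| = 6 ≥ |S| = 5, Hall's condition holds for this subset.

6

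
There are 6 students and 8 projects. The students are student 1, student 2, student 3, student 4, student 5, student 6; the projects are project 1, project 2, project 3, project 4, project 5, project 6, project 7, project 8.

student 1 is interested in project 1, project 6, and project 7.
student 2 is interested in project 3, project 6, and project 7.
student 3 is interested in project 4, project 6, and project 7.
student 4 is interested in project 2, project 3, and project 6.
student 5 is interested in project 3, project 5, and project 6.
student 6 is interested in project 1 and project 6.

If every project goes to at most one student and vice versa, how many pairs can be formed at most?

6

For example, pair student 1-project 7, student 2-project 3, student 3-project 4, student 4-project 2, student 5-project 5, student 6-project 1.
All 6 students are matched, so no larger matching exists.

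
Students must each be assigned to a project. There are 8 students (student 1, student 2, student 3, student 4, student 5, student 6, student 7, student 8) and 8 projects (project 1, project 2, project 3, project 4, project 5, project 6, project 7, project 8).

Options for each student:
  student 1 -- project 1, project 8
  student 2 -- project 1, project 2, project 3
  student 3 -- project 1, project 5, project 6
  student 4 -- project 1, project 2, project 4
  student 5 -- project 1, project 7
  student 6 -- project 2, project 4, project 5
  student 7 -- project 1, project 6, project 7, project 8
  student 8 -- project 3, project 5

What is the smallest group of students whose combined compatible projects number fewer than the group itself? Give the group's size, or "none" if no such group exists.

none

A matching saturating every student exists, for instance student 1→project 8, student 2→project 1, student 3→project 5, student 4→project 4, student 5→project 7, student 6→project 2, student 7→project 6, student 8→project 3.
By Hall's marriage theorem, this means |N(S)| ≥ |S| for every subset S, so no violating subset exists.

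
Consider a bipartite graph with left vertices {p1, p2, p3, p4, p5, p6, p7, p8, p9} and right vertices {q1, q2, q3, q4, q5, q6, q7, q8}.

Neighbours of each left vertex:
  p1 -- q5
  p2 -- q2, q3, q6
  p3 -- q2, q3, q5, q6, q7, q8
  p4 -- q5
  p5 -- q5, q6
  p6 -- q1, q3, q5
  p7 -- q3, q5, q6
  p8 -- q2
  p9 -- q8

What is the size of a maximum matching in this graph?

A valid assignment of size 7: p1–q5, p2–q2, p3–q7, p5–q6, p6–q1, p7–q3, p9–q8.
The set {p1, p2, p4, p5, p7, p8} has only 4 neighbours ({q2, q3, q5, q6}), so by Hall's theorem at most 7 of the 9 left vertices can be matched.

7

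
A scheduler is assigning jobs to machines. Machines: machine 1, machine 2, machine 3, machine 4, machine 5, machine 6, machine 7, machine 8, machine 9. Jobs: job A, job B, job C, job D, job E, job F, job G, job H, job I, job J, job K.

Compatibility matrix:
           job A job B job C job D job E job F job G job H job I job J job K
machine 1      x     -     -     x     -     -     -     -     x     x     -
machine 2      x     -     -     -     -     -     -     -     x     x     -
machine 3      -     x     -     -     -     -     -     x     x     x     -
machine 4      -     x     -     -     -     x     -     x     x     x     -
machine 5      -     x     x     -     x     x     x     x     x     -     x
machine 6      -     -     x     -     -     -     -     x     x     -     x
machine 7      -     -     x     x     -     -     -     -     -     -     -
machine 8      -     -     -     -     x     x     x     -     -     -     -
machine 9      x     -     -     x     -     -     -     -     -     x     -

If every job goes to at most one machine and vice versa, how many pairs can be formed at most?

9

For example, pair machine 1→job J, machine 2→job I, machine 3→job B, machine 4→job F, machine 5→job K, machine 6→job H, machine 7→job D, machine 8→job G, machine 9→job A.
This saturates every machine, so 9 is the maximum.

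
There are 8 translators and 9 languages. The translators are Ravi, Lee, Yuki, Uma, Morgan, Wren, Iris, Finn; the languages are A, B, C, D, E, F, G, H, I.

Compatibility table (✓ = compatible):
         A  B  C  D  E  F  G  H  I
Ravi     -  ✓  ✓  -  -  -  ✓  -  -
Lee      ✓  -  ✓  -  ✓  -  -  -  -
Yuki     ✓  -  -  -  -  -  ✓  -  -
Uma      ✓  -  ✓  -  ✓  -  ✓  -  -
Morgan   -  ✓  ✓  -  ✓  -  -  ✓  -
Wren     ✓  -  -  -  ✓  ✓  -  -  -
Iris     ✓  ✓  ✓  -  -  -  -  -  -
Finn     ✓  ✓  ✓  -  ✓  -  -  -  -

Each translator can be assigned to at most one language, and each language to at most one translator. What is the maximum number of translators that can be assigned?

7

One maximum matching: Ravi→C, Lee→E, Yuki→A, Uma→G, Morgan→H, Wren→F, Iris→B.
The set {Ravi, Lee, Yuki, Uma, Iris, Finn} has only 5 neighbours ({A, B, C, E, G}), so by Hall's theorem at most 7 of the 8 translators can be matched.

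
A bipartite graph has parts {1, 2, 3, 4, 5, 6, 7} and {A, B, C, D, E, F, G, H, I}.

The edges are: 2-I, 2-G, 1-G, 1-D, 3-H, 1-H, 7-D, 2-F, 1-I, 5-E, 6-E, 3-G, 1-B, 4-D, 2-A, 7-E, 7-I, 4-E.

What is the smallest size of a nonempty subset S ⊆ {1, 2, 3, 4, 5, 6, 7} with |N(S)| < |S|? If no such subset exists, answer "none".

Take S = {5, 6}. Its neighbourhood is {E}, so |N(S)| = 1 < |S| = 2.
No single vertex violates Hall's condition since each has at least one neighbour, so 2 is the minimum.

2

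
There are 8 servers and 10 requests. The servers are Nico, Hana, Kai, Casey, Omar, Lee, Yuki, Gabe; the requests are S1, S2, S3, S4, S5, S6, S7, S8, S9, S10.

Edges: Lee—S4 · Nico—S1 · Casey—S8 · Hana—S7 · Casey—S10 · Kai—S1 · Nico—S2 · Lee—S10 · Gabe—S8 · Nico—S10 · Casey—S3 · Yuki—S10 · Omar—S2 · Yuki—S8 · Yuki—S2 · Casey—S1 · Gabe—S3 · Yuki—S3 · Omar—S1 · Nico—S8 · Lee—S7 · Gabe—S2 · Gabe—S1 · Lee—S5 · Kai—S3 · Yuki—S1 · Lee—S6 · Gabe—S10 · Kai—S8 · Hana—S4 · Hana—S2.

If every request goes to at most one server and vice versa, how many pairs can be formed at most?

7

A valid assignment of size 7: Nico–S10, Hana–S4, Kai–S8, Casey–S3, Omar–S1, Lee–S7, Yuki–S2.
The set {Nico, Kai, Casey, Omar, Yuki, Gabe} has only 5 neighbours ({S1, S10, S2, S3, S8}), so by Hall's theorem at most 7 of the 8 servers can be matched.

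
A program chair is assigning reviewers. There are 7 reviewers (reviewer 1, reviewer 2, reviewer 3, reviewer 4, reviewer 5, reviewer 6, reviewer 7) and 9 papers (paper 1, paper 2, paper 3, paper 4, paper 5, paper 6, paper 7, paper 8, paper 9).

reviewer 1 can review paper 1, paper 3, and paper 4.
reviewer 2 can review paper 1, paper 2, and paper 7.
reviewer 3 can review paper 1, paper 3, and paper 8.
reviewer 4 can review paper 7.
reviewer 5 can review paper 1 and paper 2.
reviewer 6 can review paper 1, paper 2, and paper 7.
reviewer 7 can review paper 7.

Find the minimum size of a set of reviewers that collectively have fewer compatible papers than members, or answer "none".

Take S = {reviewer 4, reviewer 7}. Its neighbourhood is {paper 7}, so |N(S)| = 1 < |S| = 2.
No single vertex violates Hall's condition since each has at least one neighbour, so 2 is the minimum.

2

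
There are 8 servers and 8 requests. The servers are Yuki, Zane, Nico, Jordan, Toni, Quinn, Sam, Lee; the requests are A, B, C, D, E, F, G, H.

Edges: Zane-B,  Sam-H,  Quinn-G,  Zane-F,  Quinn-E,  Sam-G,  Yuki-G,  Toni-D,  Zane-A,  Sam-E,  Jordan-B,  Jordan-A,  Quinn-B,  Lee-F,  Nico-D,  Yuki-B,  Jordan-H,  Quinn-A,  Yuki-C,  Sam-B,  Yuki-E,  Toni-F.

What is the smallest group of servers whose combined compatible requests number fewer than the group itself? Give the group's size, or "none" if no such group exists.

3

Take S = {Nico, Toni, Lee}. Its neighbourhood is {D, F}, so |N(S)| = 2 < |S| = 3.
Every subset of size less than 3 has at least as many neighbours as members, so 3 is the minimum.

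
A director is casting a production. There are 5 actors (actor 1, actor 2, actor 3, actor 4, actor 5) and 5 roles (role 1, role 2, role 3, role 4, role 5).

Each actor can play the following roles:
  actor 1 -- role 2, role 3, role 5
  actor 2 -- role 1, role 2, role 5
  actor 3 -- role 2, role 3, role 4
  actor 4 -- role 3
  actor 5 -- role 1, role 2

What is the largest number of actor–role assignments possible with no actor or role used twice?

5

A valid assignment of size 5: actor 1–role 2, actor 2–role 5, actor 3–role 4, actor 4–role 3, actor 5–role 1.
All 5 actors are matched, so no larger matching exists.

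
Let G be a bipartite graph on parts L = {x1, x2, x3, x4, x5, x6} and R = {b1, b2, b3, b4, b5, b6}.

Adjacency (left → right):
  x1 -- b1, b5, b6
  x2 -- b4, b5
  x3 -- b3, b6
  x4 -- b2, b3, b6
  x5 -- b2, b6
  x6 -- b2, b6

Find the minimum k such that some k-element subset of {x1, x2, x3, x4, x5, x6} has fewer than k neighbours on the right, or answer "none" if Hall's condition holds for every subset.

Take S = {x3, x4, x5, x6}. Its neighbourhood is {b2, b3, b6}, so |N(S)| = 3 < |S| = 4.
Every subset of size less than 4 has at least as many neighbours as members, so 4 is the minimum.

4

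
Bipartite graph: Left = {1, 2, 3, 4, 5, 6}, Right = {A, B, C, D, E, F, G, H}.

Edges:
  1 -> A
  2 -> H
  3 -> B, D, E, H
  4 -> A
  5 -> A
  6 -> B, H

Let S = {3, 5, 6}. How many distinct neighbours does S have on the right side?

5

The union of neighbours of {3, 5, 6} is {A, B, D, E, H}, which has 5 elements.
Since |N(S)| = 5 ≥ |S| = 3, Hall's condition holds for this subset.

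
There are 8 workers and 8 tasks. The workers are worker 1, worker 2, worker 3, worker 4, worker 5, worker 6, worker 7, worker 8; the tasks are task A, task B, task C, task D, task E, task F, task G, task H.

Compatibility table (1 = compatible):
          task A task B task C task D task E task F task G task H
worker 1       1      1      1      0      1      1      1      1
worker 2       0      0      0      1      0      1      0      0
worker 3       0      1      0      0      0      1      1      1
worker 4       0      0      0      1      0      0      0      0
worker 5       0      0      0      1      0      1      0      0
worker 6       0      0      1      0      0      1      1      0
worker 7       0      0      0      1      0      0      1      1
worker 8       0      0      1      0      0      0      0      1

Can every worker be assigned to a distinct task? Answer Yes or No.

No

The set {worker 2, worker 4, worker 5} has only 2 neighbours ({task D, task F}), so by Hall's theorem at most 7 of the 8 workers can be matched.
Hence no matching covers every worker.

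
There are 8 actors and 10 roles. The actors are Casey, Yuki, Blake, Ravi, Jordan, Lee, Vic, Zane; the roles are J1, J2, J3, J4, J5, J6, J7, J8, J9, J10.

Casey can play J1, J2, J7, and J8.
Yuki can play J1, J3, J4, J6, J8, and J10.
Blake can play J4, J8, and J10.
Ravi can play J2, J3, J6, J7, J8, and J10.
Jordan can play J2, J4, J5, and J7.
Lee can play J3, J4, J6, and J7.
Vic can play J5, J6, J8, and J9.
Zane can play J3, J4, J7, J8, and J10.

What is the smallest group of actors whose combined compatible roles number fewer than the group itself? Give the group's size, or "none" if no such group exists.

none

A matching saturating every actor exists, for instance Casey→J8, Yuki→J6, Blake→J10, Ravi→J2, Jordan→J5, Lee→J3, Vic→J9, Zane→J7.
By Hall's marriage theorem, this means |N(S)| ≥ |S| for every subset S, so no violating subset exists.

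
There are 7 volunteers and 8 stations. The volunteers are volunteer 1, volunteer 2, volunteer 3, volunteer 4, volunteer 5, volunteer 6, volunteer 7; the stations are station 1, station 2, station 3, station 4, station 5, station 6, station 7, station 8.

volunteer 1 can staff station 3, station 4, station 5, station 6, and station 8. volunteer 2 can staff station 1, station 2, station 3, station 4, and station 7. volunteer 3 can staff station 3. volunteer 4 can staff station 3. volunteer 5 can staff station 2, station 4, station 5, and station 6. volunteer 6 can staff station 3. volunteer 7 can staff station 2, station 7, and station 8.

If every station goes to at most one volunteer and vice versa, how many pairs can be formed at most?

5

One maximum matching: volunteer 1→station 8, volunteer 2→station 7, volunteer 3→station 3, volunteer 5→station 5, volunteer 7→station 2.
The set {volunteer 3, volunteer 4, volunteer 6} has only 1 neighbour ({station 3}), so by Hall's theorem at most 5 of the 7 volunteers can be matched.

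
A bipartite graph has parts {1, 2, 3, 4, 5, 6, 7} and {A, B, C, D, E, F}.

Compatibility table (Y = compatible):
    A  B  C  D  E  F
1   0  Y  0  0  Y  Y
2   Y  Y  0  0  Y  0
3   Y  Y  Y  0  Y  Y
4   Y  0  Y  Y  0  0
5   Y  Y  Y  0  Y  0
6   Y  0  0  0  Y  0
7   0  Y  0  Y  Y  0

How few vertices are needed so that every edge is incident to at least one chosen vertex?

{A, B, C, D, E, F} is a vertex cover of size 6: every edge has an endpoint in this set.
No smaller cover exists because 1–F, 2–B, 3–A, 4–D, 5–C, 6–E is a matching of size 6, and a cover must include an endpoint of each of these disjoint edges (König's theorem).

6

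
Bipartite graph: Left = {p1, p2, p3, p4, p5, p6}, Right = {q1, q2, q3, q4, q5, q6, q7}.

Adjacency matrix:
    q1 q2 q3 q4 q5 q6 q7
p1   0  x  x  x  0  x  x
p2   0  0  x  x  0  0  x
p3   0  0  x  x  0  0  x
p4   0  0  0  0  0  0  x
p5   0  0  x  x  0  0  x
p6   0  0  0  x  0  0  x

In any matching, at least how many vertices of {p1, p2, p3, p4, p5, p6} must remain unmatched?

2

One maximum matching: p1–q6, p2–q4, p3–q3, p4–q7.
The set {p2, p3, p4, p5, p6} has only 3 neighbours ({q3, q4, q7}), so by Hall's theorem at most 4 of the 6 left vertices can be matched.
That matches 4 of the 6, leaving 2 unmatched; no matching can do better.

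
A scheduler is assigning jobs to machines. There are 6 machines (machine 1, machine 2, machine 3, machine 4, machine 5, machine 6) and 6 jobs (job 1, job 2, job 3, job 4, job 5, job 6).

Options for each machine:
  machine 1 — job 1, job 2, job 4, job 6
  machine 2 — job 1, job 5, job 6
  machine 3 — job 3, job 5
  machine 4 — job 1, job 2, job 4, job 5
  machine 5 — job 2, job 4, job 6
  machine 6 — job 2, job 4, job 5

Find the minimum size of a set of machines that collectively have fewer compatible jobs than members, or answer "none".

none

A matching saturating every machine exists, for instance machine 1→job 1, machine 2→job 5, machine 3→job 3, machine 4→job 4, machine 5→job 6, machine 6→job 2.
By Hall's marriage theorem, this means |N(S)| ≥ |S| for every subset S, so no violating subset exists.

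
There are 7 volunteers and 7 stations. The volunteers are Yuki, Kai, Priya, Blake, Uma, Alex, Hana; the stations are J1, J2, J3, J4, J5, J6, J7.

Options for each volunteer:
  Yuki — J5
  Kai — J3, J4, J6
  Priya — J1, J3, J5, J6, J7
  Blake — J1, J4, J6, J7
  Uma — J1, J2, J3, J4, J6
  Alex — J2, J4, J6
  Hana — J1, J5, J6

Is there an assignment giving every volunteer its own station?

Yes

A valid assignment of size 7: Yuki→J5, Kai→J3, Priya→J7, Blake→J4, Uma→J1, Alex→J2, Hana→J6.
Every volunteer is matched, so this is a perfect matching.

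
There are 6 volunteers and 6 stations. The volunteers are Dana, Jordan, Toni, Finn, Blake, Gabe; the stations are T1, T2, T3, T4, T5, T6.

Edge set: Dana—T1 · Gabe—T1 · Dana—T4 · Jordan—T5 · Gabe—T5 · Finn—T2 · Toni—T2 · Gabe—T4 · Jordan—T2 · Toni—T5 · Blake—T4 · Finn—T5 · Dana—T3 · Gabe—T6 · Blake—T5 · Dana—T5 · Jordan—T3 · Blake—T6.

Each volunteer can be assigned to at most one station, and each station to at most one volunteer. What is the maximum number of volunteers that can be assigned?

6

For example, pair Dana-T1, Jordan-T3, Toni-T2, Finn-T5, Blake-T4, Gabe-T6.
All 6 volunteers are matched, so no larger matching exists.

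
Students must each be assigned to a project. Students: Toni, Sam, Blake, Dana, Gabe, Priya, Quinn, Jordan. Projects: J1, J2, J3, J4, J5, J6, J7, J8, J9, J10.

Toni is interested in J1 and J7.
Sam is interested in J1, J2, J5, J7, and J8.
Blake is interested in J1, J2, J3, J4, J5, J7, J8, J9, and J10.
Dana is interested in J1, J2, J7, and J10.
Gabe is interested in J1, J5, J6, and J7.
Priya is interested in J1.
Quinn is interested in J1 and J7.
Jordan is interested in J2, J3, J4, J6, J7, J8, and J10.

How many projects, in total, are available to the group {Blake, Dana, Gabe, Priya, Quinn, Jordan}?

10

The union of neighbours of {Blake, Dana, Gabe, Priya, Quinn, Jordan} is {J1, J2, J3, J4, J5, J6, J7, J8, J9, J10}, which has 10 elements.
Since |N(S)| = 10 ≥ |S| = 6, Hall's condition holds for this subset.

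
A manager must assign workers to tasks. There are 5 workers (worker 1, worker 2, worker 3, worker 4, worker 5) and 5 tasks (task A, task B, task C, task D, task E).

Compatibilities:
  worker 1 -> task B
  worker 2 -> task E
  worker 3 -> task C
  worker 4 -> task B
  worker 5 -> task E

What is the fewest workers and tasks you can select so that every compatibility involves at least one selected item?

3

{worker 3, task B, task E} is a vertex cover of size 3: every edge has an endpoint in this set.
No smaller cover exists because worker 1–task B, worker 2–task E, worker 3–task C is a matching of size 3, and a cover must include an endpoint of each of these disjoint edges (König's theorem).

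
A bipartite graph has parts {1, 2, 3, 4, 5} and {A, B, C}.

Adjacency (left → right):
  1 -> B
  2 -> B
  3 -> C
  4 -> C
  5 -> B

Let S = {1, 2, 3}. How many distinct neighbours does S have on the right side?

2

The union of neighbours of {1, 2, 3} is {B, C}, which has 2 elements.
Since |N(S)| = 2 < |S| = 3, Hall's condition fails for this subset.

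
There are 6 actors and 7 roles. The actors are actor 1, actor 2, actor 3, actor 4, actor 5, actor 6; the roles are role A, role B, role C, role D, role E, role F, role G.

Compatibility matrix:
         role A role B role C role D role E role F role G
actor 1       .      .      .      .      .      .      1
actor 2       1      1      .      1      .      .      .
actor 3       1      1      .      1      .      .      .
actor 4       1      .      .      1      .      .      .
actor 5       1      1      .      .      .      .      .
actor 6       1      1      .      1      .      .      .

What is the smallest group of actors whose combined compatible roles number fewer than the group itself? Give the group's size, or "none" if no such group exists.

Take S = {actor 2, actor 3, actor 4, actor 5}. Its neighbourhood is {role A, role B, role D}, so |N(S)| = 3 < |S| = 4.
Every subset of size less than 4 has at least as many neighbours as members, so 4 is the minimum.

4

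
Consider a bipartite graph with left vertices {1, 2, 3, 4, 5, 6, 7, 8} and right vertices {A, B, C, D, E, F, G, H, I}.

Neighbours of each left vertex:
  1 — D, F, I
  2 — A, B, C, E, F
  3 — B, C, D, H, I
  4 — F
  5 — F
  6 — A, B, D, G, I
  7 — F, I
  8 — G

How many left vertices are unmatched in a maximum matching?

1

One maximum matching: 1-D, 2-E, 3-H, 4-F, 6-A, 7-I, 8-G.
The set {4, 5} has only 1 neighbour ({F}), so by Hall's theorem at most 7 of the 8 left vertices can be matched.
That matches 7 of the 8, leaving 1 unmatched; no matching can do better.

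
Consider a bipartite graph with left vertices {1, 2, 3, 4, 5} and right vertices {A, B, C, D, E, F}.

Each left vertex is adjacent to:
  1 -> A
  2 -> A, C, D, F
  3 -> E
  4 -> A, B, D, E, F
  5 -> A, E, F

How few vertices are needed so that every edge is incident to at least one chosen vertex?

5

{1, 2, 3, 4, 5} is a vertex cover of size 5: every edge has an endpoint in this set.
No smaller cover exists because 1–A, 2–C, 3–E, 4–B, 5–F is a matching of size 5, and a cover must include an endpoint of each of these disjoint edges (König's theorem).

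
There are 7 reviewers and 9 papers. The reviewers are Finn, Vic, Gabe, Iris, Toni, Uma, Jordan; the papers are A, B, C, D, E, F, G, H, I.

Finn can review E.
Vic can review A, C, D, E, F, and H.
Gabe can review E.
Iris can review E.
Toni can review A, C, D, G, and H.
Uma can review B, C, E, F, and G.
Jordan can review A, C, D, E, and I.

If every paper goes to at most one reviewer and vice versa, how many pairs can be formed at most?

A valid assignment of size 5: Finn-E, Vic-H, Toni-G, Uma-B, Jordan-A.
The set {Finn, Gabe, Iris} has only 1 neighbour ({E}), so by Hall's theorem at most 5 of the 7 reviewers can be matched.

5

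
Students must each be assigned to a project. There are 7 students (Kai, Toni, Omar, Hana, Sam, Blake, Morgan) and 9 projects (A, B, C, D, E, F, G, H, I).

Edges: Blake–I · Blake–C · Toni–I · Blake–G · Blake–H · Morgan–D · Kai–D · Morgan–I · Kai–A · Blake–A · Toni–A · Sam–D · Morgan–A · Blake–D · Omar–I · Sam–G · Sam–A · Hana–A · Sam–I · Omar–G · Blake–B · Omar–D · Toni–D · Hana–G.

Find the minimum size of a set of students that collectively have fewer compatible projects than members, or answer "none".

5

Take S = {Kai, Toni, Omar, Hana, Sam}. Its neighbourhood is {A, D, G, I}, so |N(S)| = 4 < |S| = 5.
Every subset of size less than 5 has at least as many neighbours as members, so 5 is the minimum.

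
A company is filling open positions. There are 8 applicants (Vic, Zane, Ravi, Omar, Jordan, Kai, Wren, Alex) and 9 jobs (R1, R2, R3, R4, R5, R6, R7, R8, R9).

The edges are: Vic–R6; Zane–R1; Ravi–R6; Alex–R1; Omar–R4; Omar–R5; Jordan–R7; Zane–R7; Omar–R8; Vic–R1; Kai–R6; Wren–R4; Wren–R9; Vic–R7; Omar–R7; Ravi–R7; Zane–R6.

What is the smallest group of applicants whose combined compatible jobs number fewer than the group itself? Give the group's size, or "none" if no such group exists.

3

Take S = {Ravi, Jordan, Kai}. Its neighbourhood is {R6, R7}, so |N(S)| = 2 < |S| = 3.
Every subset of size less than 3 has at least as many neighbours as members, so 3 is the minimum.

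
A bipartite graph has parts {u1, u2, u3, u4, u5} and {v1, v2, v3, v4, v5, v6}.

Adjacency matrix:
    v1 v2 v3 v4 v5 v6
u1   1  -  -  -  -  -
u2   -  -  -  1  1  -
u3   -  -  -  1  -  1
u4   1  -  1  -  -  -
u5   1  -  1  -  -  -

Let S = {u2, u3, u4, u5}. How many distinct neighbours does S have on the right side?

5

The union of neighbours of {u2, u3, u4, u5} is {v1, v3, v4, v5, v6}, which has 5 elements.
Since |N(S)| = 5 ≥ |S| = 4, Hall's condition holds for this subset.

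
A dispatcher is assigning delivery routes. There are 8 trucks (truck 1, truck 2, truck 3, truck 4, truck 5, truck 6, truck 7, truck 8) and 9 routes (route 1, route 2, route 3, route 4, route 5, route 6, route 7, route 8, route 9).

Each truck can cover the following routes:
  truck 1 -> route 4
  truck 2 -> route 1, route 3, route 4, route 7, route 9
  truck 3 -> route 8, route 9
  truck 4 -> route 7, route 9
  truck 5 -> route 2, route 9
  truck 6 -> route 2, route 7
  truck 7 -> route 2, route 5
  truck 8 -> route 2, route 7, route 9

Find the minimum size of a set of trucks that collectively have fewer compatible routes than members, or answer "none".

Take S = {truck 4, truck 5, truck 6, truck 8}. Its neighbourhood is {route 2, route 7, route 9}, so |N(S)| = 3 < |S| = 4.
Every subset of size less than 4 has at least as many neighbours as members, so 4 is the minimum.

4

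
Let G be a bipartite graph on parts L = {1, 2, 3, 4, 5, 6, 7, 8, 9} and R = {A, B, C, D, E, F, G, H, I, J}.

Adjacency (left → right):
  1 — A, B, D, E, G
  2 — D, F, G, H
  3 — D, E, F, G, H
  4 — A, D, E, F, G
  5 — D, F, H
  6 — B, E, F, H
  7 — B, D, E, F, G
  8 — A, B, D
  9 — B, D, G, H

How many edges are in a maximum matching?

For example, pair 1→E, 2→D, 3→H, 4→A, 5→F, 6→B, 7→G.
The set {1, 2, 3, 4, 5, 6, 7, 8, 9} has only 7 neighbours ({A, B, D, E, F, G, H}), so by Hall's theorem at most 7 of the 9 left vertices can be matched.

7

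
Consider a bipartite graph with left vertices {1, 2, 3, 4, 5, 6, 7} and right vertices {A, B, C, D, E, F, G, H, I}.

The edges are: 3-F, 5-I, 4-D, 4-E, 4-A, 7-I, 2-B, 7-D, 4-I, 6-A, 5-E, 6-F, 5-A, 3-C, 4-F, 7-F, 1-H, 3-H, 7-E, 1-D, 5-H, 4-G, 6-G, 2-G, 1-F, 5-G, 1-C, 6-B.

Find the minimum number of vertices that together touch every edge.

7

The 7 edges 1–D, 2–B, 3–C, 4–G, 5–A, 6–F, 7–E form a matching, so any vertex cover needs at least 7 vertices (one per matched edge).
Conversely {1, 2, 3, 4, 5, 6, 7} meets every edge and has exactly 7 vertices, so 7 is optimal.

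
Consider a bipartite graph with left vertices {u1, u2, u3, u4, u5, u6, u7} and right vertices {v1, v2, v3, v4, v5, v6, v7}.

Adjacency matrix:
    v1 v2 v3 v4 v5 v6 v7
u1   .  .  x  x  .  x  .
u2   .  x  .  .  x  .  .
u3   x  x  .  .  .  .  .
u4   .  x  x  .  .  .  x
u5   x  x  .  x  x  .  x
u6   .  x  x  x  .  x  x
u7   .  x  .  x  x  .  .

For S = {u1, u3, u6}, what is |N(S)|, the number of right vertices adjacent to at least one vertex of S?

6

The union of neighbours of {u1, u3, u6} is {v1, v2, v3, v4, v6, v7}, which has 6 elements.
Since |N(S)| = 6 ≥ |S| = 3, Hall's condition holds for this subset.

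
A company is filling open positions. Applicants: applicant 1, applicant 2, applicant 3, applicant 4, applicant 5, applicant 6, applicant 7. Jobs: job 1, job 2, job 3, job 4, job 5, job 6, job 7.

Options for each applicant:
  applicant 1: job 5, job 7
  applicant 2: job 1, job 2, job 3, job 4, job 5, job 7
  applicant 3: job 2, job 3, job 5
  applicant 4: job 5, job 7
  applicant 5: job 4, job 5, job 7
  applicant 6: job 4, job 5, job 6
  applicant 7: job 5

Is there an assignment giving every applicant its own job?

No

The set {applicant 1, applicant 4, applicant 7} has only 2 neighbours ({job 5, job 7}), so by Hall's theorem at most 6 of the 7 applicants can be matched.
Hence no matching covers every applicant.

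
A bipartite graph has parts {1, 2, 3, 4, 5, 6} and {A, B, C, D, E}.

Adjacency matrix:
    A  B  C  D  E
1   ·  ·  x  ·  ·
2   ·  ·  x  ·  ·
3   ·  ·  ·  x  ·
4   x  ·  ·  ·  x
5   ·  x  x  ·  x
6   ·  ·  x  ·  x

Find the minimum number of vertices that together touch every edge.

5

{3, 4, 5, 6, C} is a vertex cover of size 5: every edge has an endpoint in this set.
No smaller cover exists because 1–C, 3–D, 4–A, 5–B, 6–E is a matching of size 5, and a cover must include an endpoint of each of these disjoint edges (König's theorem).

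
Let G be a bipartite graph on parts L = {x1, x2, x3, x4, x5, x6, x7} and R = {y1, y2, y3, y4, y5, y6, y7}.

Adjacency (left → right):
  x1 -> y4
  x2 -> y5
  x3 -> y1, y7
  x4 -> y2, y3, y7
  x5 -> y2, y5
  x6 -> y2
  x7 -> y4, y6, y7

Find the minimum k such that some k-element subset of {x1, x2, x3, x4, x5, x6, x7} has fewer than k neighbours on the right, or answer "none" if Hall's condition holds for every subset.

Take S = {x2, x5, x6}. Its neighbourhood is {y2, y5}, so |N(S)| = 2 < |S| = 3.
Every subset of size less than 3 has at least as many neighbours as members, so 3 is the minimum.

3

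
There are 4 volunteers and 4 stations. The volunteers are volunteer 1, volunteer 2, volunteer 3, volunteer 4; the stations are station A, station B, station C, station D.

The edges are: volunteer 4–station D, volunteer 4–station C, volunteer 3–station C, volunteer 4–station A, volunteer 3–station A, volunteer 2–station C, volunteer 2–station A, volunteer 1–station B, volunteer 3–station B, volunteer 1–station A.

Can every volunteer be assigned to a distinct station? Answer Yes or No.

A valid assignment of size 4: volunteer 1–station B, volunteer 2–station C, volunteer 3–station A, volunteer 4–station D.
Every volunteer is matched, so this is a perfect matching.

Yes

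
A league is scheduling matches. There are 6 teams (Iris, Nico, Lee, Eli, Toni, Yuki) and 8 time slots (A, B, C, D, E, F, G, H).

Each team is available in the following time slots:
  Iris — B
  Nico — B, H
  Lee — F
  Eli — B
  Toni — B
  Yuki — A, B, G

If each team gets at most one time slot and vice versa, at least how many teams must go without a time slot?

2

For example, pair Iris–B, Nico–H, Lee–F, Yuki–G.
The set {Iris, Eli, Toni} has only 1 neighbour ({B}), so by Hall's theorem at most 4 of the 6 teams can be matched.
That matches 4 of the 6, leaving 2 unmatched; no matching can do better.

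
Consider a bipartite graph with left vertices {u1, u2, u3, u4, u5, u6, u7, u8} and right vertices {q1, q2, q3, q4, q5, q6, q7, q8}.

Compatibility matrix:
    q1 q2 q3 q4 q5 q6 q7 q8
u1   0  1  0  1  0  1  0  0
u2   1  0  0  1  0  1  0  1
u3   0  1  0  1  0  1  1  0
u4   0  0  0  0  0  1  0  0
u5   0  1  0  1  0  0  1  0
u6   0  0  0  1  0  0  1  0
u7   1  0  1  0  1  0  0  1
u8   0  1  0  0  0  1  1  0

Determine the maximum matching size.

6

A valid assignment of size 6: u1→q4, u2→q1, u3→q7, u4→q6, u5→q2, u7→q8.
The set {u1, u3, u4, u5, u6, u8} has only 4 neighbours ({q2, q4, q6, q7}), so by Hall's theorem at most 6 of the 8 left vertices can be matched.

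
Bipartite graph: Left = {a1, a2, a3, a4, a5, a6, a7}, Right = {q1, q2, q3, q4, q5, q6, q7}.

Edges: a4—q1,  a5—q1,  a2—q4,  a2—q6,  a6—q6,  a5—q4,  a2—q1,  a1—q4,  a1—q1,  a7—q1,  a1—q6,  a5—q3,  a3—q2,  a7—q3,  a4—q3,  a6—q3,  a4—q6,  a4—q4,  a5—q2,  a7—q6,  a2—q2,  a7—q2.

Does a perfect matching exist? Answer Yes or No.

No

The set {a1, a2, a3, a4, a5, a6, a7} has only 5 neighbours ({q1, q2, q3, q4, q6}), so by Hall's theorem at most 5 of the 7 left vertices can be matched.
Hence no matching covers every left vertex.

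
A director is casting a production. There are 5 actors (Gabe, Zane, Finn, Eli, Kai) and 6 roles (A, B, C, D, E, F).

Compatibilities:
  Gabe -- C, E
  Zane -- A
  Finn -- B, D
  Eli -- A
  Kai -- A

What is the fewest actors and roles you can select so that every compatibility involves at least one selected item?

A maximum matching has 3 edges (e.g. Gabe–E, Zane–A, Finn–B).
By König's theorem the minimum vertex cover has the same size. One such cover is {Gabe, Finn, A}.

3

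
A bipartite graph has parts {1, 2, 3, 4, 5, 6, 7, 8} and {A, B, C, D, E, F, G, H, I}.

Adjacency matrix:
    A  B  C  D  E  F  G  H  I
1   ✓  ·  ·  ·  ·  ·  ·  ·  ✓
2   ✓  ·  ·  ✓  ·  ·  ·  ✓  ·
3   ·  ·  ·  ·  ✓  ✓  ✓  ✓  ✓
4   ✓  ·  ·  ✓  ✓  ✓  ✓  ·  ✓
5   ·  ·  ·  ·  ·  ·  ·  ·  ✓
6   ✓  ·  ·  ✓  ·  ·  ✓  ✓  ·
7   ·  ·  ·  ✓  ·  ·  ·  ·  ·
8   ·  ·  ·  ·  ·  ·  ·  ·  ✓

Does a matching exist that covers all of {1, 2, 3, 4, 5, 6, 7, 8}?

The set {5, 8} has only 1 neighbour ({I}), so by Hall's theorem at most 7 of the 8 left vertices can be matched.
Hence no matching covers every left vertex.

No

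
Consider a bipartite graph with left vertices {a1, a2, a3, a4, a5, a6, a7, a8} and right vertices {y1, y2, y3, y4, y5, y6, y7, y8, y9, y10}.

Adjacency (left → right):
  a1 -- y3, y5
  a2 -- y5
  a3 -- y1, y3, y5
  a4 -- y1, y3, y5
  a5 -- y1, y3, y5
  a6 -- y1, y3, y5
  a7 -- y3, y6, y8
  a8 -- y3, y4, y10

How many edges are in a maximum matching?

5

For example, pair a1-y3, a2-y5, a3-y1, a7-y8, a8-y10.
The set {a1, a2, a3, a4, a5, a6} has only 3 neighbours ({y1, y3, y5}), so by Hall's theorem at most 5 of the 8 left vertices can be matched.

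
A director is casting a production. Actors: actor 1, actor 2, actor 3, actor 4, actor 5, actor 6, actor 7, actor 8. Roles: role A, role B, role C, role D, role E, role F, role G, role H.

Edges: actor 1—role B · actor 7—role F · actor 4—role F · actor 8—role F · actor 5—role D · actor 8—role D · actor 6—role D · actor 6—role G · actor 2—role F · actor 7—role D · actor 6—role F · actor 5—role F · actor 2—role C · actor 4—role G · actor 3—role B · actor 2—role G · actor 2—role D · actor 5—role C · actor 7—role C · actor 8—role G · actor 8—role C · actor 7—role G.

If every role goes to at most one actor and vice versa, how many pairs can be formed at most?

For example, pair actor 1-role B, actor 2-role D, actor 4-role F, actor 5-role C, actor 6-role G.
The set {actor 1, actor 2, actor 3, actor 4, actor 5, actor 6, actor 7, actor 8} has only 5 neighbours ({role B, role C, role D, role F, role G}), so by Hall's theorem at most 5 of the 8 actors can be matched.

5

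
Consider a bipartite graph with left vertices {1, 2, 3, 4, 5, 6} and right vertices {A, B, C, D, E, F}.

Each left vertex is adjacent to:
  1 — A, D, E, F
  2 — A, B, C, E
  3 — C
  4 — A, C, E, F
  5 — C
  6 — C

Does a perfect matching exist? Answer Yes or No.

No

The set {3, 5, 6} has only 1 neighbour ({C}), so by Hall's theorem at most 4 of the 6 left vertices can be matched.
Hence no matching covers every left vertex.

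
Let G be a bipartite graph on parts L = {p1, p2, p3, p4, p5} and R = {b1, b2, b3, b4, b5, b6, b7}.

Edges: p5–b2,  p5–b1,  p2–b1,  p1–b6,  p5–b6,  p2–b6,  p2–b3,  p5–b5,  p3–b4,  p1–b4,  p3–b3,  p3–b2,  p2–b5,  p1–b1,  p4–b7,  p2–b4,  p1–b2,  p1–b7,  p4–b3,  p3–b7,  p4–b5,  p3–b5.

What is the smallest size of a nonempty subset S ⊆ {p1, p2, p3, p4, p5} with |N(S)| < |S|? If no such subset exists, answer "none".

none

A matching saturating every left vertex exists, for instance p1→b7, p2→b1, p3→b4, p4→b3, p5→b5.
By Hall's marriage theorem, this means |N(S)| ≥ |S| for every subset S, so no violating subset exists.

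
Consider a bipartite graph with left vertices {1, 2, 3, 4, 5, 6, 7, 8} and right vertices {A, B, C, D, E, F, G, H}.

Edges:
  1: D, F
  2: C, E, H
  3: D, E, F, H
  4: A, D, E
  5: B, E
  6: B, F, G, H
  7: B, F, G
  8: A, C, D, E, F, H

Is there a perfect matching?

Yes

For example, pair 1-D, 2-C, 3-H, 4-E, 5-B, 6-G, 7-F, 8-A.
All 8 left vertices are covered.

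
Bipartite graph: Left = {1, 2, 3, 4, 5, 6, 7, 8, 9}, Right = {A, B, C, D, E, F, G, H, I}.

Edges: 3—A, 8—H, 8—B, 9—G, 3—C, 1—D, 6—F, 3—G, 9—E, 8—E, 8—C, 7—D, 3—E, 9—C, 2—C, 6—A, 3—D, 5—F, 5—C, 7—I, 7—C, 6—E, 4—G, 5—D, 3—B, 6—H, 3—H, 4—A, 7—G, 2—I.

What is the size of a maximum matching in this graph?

One maximum matching: 1→D, 2→I, 3→G, 4→A, 5→F, 6→H, 7→C, 8→B, 9→E.
All 9 left vertices are matched, so no larger matching exists.

9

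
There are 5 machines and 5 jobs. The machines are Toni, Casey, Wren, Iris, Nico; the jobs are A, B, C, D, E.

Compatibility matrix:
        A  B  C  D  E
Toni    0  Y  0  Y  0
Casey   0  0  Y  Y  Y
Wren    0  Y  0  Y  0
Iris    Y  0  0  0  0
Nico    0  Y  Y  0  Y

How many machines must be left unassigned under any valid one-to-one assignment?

For example, pair Toni→D, Casey→C, Wren→B, Iris→A, Nico→E.
All 5 machines are matched, so no larger matching exists.
That matches 5 of the 5, leaving 0 unmatched; no matching can do better.

0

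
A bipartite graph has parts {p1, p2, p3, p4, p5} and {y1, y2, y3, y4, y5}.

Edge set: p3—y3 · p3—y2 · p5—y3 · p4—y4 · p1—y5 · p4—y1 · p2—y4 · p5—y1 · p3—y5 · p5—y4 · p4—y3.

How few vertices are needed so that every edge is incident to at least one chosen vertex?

5

The 5 edges p1–y5, p2–y4, p3–y2, p4–y1, p5–y3 form a matching, so any vertex cover needs at least 5 vertices (one per matched edge).
Conversely {p1, p2, p3, p4, p5} meets every edge and has exactly 5 vertices, so 5 is optimal.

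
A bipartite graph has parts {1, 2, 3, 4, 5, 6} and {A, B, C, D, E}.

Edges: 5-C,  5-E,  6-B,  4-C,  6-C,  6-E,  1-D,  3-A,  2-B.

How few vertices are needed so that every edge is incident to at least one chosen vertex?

{1, 3, B, C, E} is a vertex cover of size 5: every edge has an endpoint in this set.
No smaller cover exists because 1–D, 2–B, 3–A, 4–C, 5–E is a matching of size 5, and a cover must include an endpoint of each of these disjoint edges (König's theorem).

5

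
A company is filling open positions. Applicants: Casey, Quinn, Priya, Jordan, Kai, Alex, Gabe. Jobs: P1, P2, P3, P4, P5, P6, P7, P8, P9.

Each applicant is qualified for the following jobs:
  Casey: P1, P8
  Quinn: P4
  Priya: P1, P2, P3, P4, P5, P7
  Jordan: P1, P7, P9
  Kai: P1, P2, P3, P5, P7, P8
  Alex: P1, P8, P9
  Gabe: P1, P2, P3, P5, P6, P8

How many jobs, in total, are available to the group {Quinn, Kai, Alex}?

The union of neighbours of {Quinn, Kai, Alex} is {P1, P2, P3, P4, P5, P7, P8, P9}, which has 8 elements.
Since |N(S)| = 8 ≥ |S| = 3, Hall's condition holds for this subset.

8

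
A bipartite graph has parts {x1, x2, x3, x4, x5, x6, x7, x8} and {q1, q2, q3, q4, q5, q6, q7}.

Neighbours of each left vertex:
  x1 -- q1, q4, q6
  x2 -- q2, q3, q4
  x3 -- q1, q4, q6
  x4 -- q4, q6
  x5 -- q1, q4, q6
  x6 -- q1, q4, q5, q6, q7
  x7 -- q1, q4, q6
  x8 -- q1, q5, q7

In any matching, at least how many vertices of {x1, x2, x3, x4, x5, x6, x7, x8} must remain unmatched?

One maximum matching: x1-q1, x2-q2, x3-q4, x4-q6, x6-q5, x8-q7.
The set {x1, x3, x4, x5, x7} has only 3 neighbours ({q1, q4, q6}), so by Hall's theorem at most 6 of the 8 left vertices can be matched.
That matches 6 of the 8, leaving 2 unmatched; no matching can do better.

2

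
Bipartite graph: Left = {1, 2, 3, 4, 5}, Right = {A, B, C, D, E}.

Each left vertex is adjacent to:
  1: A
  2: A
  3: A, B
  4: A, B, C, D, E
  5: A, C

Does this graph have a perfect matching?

No

The set {1, 2} has only 1 neighbour ({A}), so by Hall's theorem at most 4 of the 5 left vertices can be matched.
Hence no matching covers every left vertex.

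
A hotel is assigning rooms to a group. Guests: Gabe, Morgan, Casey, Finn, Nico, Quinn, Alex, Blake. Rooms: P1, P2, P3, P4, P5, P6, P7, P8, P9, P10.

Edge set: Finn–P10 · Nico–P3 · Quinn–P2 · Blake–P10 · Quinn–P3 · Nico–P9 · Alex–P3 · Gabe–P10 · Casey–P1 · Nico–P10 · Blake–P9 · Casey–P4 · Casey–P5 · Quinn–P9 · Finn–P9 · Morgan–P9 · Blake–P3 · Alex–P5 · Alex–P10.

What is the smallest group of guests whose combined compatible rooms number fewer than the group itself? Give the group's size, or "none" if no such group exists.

Take S = {Gabe, Morgan, Finn}. Its neighbourhood is {P9, P10}, so |N(S)| = 2 < |S| = 3.
Every subset of size less than 3 has at least as many neighbours as members, so 3 is the minimum.

3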